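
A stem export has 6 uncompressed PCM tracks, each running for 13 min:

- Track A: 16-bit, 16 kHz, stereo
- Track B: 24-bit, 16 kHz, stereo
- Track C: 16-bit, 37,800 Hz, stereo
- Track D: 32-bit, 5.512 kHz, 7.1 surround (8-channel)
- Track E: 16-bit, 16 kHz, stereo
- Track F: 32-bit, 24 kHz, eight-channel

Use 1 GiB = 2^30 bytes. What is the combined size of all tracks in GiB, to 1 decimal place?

13 min = 780 s.
Track A: 16,000 × 780 × 2 × 2 = 49,920,000 bytes.
Track B: 16,000 × 780 × 3 × 2 = 74,880,000 bytes.
Track C: 37,800 × 780 × 2 × 2 = 117,936,000 bytes.
Track D: 5,512 × 780 × 4 × 8 = 137,579,520 bytes.
Track E: 16,000 × 780 × 2 × 2 = 49,920,000 bytes.
Track F: 24,000 × 780 × 4 × 8 = 599,040,000 bytes.
Total = 1,029,275,520 bytes = 1.0 GiB.

1.0 GiB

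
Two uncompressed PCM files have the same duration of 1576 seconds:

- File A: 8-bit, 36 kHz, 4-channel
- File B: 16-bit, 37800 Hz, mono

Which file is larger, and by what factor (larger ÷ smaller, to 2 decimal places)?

File A, by a factor of 1.90

File A: 36,000 × 1 × 4 = 144,000 bytes/s.
File B: 37,800 × 2 × 1 = 75,600 bytes/s.
File A is larger; ratio = 226,944,000 / 119,145,600 = 1.90.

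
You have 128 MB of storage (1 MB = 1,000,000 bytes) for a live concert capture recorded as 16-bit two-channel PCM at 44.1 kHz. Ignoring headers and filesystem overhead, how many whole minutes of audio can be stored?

12 minutes

Uncompressed byte rate = 44,100 × 2 × 2 = 176,400 bytes/s.
Capacity = 128 × 1,000,000 = 128,000,000 bytes.
128,000,000 / 176,400 ≈ 725.62 s → 12 minutes.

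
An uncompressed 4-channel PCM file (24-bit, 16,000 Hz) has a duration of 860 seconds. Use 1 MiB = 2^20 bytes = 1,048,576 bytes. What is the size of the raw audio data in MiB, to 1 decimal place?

157.5 MiB

Bytes = 16,000 samples/s × 860 s × 3 bytes/sample × 4 ch = 165,120,000 bytes.
165,120,000 / 1,048,576 = 157.5 MiB.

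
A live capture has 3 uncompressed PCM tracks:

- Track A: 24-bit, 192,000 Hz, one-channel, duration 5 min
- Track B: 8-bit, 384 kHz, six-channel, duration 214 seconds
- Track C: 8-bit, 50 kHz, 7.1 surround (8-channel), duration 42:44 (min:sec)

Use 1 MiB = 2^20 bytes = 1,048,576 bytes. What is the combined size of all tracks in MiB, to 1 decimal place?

Track A: 5 min = 300 s; 192,000 × 300 × 3 × 1 = 172,800,000 bytes.
Track B: 384,000 × 214 × 1 × 6 = 493,056,000 bytes.
Track C: 42:44 (min:sec) = 2,564 s; 50,000 × 2,564 × 1 × 8 = 1,025,600,000 bytes.
Total = 1,691,456,000 bytes = 1613.1 MiB.

1613.1 MiB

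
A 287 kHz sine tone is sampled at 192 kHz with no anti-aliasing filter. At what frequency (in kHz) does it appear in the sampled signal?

95 kHz

Nyquist = 192,000/2 = 96,000 Hz; 287,000 Hz exceeds it.
Alias = |287,000 − 1×192,000| = |287,000 − 192,000| = 95,000 Hz = 95 kHz.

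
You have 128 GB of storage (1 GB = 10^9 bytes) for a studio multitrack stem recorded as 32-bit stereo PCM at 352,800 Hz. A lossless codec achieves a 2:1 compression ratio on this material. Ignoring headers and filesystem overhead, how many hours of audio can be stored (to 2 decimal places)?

25.20 hours

Uncompressed byte rate = 352,800 × 4 × 2 = 2,822,400 bytes/s.
After 2:1 compression, effective rate ≈ 1411200 bytes/s.
Capacity = 128 × 1,000,000,000 = 128,000,000,000 bytes.
128,000,000,000 / effective rate ≈ 90702.95 s → 25.20 hours.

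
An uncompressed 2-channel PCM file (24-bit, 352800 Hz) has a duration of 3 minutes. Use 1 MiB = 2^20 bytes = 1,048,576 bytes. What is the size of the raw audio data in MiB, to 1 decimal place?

Duration = 3 minutes = 180 s.
Bytes = 352,800 samples/s × 180 s × 3 bytes/sample × 2 ch = 381,024,000 bytes.
381,024,000 / 1,048,576 = 363.4 MiB.

363.4 MiB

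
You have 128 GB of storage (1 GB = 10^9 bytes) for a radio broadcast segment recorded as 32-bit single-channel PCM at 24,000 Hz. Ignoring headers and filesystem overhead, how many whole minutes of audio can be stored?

Uncompressed byte rate = 24,000 × 4 × 1 = 96,000 bytes/s.
Capacity = 128 × 1,000,000,000 = 128,000,000,000 bytes.
128,000,000,000 / 96,000 ≈ 1333333.33 s → 22,222 minutes.

22,222 minutes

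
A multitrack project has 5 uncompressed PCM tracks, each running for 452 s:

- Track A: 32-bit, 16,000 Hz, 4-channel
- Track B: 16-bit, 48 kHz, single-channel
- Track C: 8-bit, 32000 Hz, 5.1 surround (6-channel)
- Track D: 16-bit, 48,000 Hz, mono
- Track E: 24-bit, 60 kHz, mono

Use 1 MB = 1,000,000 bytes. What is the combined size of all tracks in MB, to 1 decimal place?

370.6 MB

Track A: 16,000 × 452 × 4 × 4 = 115,712,000 bytes.
Track B: 48,000 × 452 × 2 × 1 = 43,392,000 bytes.
Track C: 32,000 × 452 × 1 × 6 = 86,784,000 bytes.
Track D: 48,000 × 452 × 2 × 1 = 43,392,000 bytes.
Track E: 60,000 × 452 × 3 × 1 = 81,360,000 bytes.
Total = 370,640,000 bytes = 370.6 MB.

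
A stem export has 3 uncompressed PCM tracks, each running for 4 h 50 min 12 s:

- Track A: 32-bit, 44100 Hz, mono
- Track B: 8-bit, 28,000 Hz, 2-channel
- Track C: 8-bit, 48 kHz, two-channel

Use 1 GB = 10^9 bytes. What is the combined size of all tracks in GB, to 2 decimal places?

4 h 50 min 12 s = 17,412 s.
Track A: 44,100 × 17,412 × 4 × 1 = 3,071,476,800 bytes.
Track B: 28,000 × 17,412 × 1 × 2 = 975,072,000 bytes.
Track C: 48,000 × 17,412 × 1 × 2 = 1,671,552,000 bytes.
Total = 5,718,100,800 bytes = 5.72 GB.

5.72 GB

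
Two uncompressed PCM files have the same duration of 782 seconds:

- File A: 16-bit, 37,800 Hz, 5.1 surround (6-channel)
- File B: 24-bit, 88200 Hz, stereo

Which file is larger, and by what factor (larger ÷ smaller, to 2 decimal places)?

File B, by a factor of 1.17

File A: 37,800 × 2 × 6 = 453,600 bytes/s.
File B: 88,200 × 3 × 2 = 529,200 bytes/s.
File B is larger; ratio = 413,834,400 / 354,715,200 = 1.17.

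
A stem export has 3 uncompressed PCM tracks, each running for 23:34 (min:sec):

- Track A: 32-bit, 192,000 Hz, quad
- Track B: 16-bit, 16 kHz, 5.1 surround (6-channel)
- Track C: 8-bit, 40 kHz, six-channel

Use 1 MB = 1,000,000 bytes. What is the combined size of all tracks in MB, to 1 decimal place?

4954.7 MB

23:34 (min:sec) = 1,414 s.
Track A: 192,000 × 1,414 × 4 × 4 = 4,343,808,000 bytes.
Track B: 16,000 × 1,414 × 2 × 6 = 271,488,000 bytes.
Track C: 40,000 × 1,414 × 1 × 6 = 339,360,000 bytes.
Total = 4,954,656,000 bytes = 4954.7 MB.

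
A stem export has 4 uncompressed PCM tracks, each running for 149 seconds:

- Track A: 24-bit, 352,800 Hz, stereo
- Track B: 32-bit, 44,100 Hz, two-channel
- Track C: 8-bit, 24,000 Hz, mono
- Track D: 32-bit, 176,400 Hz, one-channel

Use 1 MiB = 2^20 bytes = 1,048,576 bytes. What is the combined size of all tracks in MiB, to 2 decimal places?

Track A: 352,800 × 149 × 3 × 2 = 315,403,200 bytes.
Track B: 44,100 × 149 × 4 × 2 = 52,567,200 bytes.
Track C: 24,000 × 149 × 1 × 1 = 3,576,000 bytes.
Track D: 176,400 × 149 × 4 × 1 = 105,134,400 bytes.
Total = 476,680,800 bytes = 454.60 MiB.

454.60 MiB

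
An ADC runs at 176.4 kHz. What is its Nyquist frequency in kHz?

88.2 kHz

Nyquist frequency = sample rate / 2 = 176,400 / 2 = 88.2 kHz.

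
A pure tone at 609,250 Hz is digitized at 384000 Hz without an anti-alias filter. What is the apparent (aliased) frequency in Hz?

Nyquist = 384,000/2 = 192,000 Hz; 609,250 Hz exceeds it.
Alias = |609,250 − 2×384,000| = |609,250 − 768,000| = 158,750 Hz.

158,750 Hz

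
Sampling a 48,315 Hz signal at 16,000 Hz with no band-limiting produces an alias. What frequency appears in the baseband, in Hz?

Nyquist = 16,000/2 = 8,000 Hz; 48,315 Hz exceeds it.
Alias = |48,315 − 3×16,000| = |48,315 − 48,000| = 315 Hz.

315 Hz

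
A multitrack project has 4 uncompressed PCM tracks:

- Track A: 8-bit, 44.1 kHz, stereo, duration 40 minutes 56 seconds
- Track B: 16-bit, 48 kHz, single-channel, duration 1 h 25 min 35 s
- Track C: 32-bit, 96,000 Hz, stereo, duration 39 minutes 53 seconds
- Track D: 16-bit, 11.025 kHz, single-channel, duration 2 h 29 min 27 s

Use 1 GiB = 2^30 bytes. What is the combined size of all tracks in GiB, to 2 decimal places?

Track A: 40 minutes 56 seconds = 2,456 s; 44,100 × 2,456 × 1 × 2 = 216,619,200 bytes.
Track B: 1 h 25 min 35 s = 5,135 s; 48,000 × 5,135 × 2 × 1 = 492,960,000 bytes.
Track C: 39 minutes 53 seconds = 2,393 s; 96,000 × 2,393 × 4 × 2 = 1,837,824,000 bytes.
Track D: 2 h 29 min 27 s = 8,967 s; 11,025 × 8,967 × 2 × 1 = 197,722,350 bytes.
Total = 2,745,125,550 bytes = 2.56 GiB.

2.56 GiB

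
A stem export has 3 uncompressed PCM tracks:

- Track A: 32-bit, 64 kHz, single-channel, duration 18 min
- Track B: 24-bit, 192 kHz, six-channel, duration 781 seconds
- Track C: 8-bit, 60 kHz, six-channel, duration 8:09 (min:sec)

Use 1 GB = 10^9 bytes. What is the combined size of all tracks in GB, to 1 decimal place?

3.2 GB

Track A: 18 min = 1,080 s; 64,000 × 1,080 × 4 × 1 = 276,480,000 bytes.
Track B: 192,000 × 781 × 3 × 6 = 2,699,136,000 bytes.
Track C: 8:09 (min:sec) = 489 s; 60,000 × 489 × 1 × 6 = 176,040,000 bytes.
Total = 3,151,656,000 bytes = 3.2 GB.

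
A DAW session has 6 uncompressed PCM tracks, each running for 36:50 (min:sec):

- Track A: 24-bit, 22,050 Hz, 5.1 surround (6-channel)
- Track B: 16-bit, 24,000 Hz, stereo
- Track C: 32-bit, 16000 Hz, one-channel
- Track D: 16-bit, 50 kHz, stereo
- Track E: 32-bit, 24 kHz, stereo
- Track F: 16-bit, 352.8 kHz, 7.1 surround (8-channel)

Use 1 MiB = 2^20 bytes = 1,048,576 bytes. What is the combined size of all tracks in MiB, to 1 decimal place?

36:50 (min:sec) = 2,210 s.
Track A: 22,050 × 2,210 × 3 × 6 = 877,149,000 bytes.
Track B: 24,000 × 2,210 × 2 × 2 = 212,160,000 bytes.
Track C: 16,000 × 2,210 × 4 × 1 = 141,440,000 bytes.
Track D: 50,000 × 2,210 × 2 × 2 = 442,000,000 bytes.
Track E: 24,000 × 2,210 × 4 × 2 = 424,320,000 bytes.
Track F: 352,800 × 2,210 × 2 × 8 = 12,475,008,000 bytes.
Total = 14,572,077,000 bytes = 13897.0 MiB.

13897.0 MiB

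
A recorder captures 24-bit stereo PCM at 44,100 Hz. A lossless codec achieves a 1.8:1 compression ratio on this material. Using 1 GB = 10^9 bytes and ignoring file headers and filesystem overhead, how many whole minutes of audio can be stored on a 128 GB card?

14,512 minutes

Uncompressed byte rate = 44,100 × 3 × 2 = 264,600 bytes/s.
After 1.8:1 compression, effective rate ≈ 147000 bytes/s.
Capacity = 128 × 1,000,000,000 = 128,000,000,000 bytes.
128,000,000,000 / effective rate ≈ 870748.3 s → 14,512 minutes.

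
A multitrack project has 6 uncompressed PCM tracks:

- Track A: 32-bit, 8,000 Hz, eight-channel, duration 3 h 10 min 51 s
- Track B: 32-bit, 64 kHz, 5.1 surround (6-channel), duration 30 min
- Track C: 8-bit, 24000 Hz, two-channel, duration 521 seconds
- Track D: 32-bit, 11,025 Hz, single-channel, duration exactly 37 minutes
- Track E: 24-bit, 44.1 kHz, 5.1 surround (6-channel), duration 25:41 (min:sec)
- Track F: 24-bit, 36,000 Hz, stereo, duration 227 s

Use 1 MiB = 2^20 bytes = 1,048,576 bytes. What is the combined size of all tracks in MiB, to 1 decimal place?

6762.9 MiB

Track A: 3 h 10 min 51 s = 11,451 s; 8,000 × 11,451 × 4 × 8 = 2,931,456,000 bytes.
Track B: 30 min = 1,800 s; 64,000 × 1,800 × 4 × 6 = 2,764,800,000 bytes.
Track C: 24,000 × 521 × 1 × 2 = 25,008,000 bytes.
Track D: exactly 37 minutes = 2,220 s; 11,025 × 2,220 × 4 × 1 = 97,902,000 bytes.
Track E: 25:41 (min:sec) = 1,541 s; 44,100 × 1,541 × 3 × 6 = 1,223,245,800 bytes.
Track F: 36,000 × 227 × 3 × 2 = 49,032,000 bytes.
Total = 7,091,443,800 bytes = 6762.9 MiB.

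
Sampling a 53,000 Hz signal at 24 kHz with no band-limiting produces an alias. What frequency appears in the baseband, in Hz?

5,000 Hz

Nyquist = 24,000/2 = 12,000 Hz; 53,000 Hz exceeds it.
Alias = |53,000 − 2×24,000| = |53,000 − 48,000| = 5,000 Hz.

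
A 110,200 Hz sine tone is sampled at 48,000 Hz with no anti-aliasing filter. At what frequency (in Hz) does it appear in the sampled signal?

14,200 Hz

Nyquist = 48,000/2 = 24,000 Hz; 110,200 Hz exceeds it.
Alias = |110,200 − 2×48,000| = |110,200 − 96,000| = 14,200 Hz.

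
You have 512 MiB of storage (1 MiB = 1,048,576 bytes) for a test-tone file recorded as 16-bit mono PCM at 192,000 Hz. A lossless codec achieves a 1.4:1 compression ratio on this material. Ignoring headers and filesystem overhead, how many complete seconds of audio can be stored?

1,957 seconds

Uncompressed byte rate = 192,000 × 2 × 1 = 384,000 bytes/s.
After 1.4:1 compression, effective rate ≈ 274285.71 bytes/s.
Capacity = 512 × 1,048,576 = 536,870,912 bytes.
536,870,912 / effective rate ≈ 1957.34 s → 1,957 seconds.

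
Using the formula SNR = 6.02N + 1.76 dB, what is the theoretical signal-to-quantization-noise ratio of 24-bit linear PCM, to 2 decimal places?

6.02 × 24 + 1.76 = 146.24 dB.

146.24 dB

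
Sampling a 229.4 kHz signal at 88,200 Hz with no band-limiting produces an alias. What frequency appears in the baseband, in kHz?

35.2 kHz

Nyquist = 88,200/2 = 44,100 Hz; 229,400 Hz exceeds it.
Alias = |229,400 − 3×88,200| = |229,400 − 264,600| = 35,200 Hz = 35.2 kHz.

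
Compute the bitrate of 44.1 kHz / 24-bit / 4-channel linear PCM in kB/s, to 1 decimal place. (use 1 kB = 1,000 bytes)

Bit rate = 44,100 × 24 × 4 = 4,233,600 bits/s.
4,233,600 / 8 = 529,200 B/s = 529.2 kB/s.

529.2 kB/s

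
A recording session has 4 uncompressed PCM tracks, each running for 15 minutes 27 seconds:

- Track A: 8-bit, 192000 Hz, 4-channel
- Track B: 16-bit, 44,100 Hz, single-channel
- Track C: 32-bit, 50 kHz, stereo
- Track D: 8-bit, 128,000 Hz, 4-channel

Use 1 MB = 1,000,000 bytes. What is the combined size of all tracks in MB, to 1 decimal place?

15 minutes 27 seconds = 927 s.
Track A: 192,000 × 927 × 1 × 4 = 711,936,000 bytes.
Track B: 44,100 × 927 × 2 × 1 = 81,761,400 bytes.
Track C: 50,000 × 927 × 4 × 2 = 370,800,000 bytes.
Track D: 128,000 × 927 × 1 × 4 = 474,624,000 bytes.
Total = 1,639,121,400 bytes = 1639.1 MB.

1639.1 MB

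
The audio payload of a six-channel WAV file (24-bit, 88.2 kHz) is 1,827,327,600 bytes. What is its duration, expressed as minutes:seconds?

Byte rate = 88,200 × 3 × 6 = 1,587,600 bytes/s.
Duration = 1,827,327,600 / 1,587,600 = 1,151 s.
1,151 s = 19:11.

19:11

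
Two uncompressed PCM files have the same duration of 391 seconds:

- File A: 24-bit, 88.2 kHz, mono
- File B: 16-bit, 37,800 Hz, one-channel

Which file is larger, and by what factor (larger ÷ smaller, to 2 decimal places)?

File A: 88,200 × 3 × 1 = 264,600 bytes/s.
File B: 37,800 × 2 × 1 = 75,600 bytes/s.
File A is larger; ratio = 103,458,600 / 29,559,600 = 3.50.

File A, by a factor of 3.50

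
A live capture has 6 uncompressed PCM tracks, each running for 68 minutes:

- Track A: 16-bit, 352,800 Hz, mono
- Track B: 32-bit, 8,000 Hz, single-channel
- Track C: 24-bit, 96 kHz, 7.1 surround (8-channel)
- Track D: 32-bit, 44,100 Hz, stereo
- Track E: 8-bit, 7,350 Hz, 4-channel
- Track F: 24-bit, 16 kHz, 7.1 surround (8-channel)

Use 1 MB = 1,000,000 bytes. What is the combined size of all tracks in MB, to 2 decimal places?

15535.82 MB

68 minutes = 4,080 s.
Track A: 352,800 × 4,080 × 2 × 1 = 2,878,848,000 bytes.
Track B: 8,000 × 4,080 × 4 × 1 = 130,560,000 bytes.
Track C: 96,000 × 4,080 × 3 × 8 = 9,400,320,000 bytes.
Track D: 44,100 × 4,080 × 4 × 2 = 1,439,424,000 bytes.
Track E: 7,350 × 4,080 × 1 × 4 = 119,952,000 bytes.
Track F: 16,000 × 4,080 × 3 × 8 = 1,566,720,000 bytes.
Total = 15,535,824,000 bytes = 15535.82 MB.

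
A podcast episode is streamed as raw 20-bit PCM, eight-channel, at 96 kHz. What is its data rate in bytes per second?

1,920,000 bytes/s

Bit rate = 96,000 × 20 × 8 = 15,360,000 bits/s.
15,360,000 / 8 = 1,920,000 bytes/s.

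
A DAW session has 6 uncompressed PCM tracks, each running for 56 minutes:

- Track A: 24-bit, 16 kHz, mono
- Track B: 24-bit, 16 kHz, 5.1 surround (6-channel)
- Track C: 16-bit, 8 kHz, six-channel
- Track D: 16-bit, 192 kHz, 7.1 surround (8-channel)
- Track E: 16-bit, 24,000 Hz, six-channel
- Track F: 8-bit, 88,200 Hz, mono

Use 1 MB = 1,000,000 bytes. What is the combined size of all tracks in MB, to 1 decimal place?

56 minutes = 3,360 s.
Track A: 16,000 × 3,360 × 3 × 1 = 161,280,000 bytes.
Track B: 16,000 × 3,360 × 3 × 6 = 967,680,000 bytes.
Track C: 8,000 × 3,360 × 2 × 6 = 322,560,000 bytes.
Track D: 192,000 × 3,360 × 2 × 8 = 10,321,920,000 bytes.
Track E: 24,000 × 3,360 × 2 × 6 = 967,680,000 bytes.
Track F: 88,200 × 3,360 × 1 × 1 = 296,352,000 bytes.
Total = 13,037,472,000 bytes = 13037.5 MB.

13037.5 MB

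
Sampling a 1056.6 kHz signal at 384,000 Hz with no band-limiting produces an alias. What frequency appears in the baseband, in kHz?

95.4 kHz

Nyquist = 384,000/2 = 192,000 Hz; 1,056,600 Hz exceeds it.
Alias = |1,056,600 − 3×384,000| = |1,056,600 − 1,152,000| = 95,400 Hz = 95.4 kHz.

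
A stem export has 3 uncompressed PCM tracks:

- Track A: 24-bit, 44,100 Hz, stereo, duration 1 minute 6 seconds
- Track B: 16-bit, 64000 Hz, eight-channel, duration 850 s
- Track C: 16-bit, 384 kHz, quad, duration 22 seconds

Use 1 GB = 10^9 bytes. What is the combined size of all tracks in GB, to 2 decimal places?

Track A: 1 minute 6 seconds = 66 s; 44,100 × 66 × 3 × 2 = 17,463,600 bytes.
Track B: 64,000 × 850 × 2 × 8 = 870,400,000 bytes.
Track C: 384,000 × 22 × 2 × 4 = 67,584,000 bytes.
Total = 955,447,600 bytes = 0.96 GB.

0.96 GB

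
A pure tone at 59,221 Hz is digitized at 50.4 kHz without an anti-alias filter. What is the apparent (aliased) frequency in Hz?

Nyquist = 50,400/2 = 25,200 Hz; 59,221 Hz exceeds it.
Alias = |59,221 − 1×50,400| = |59,221 − 50,400| = 8,821 Hz.

8,821 Hz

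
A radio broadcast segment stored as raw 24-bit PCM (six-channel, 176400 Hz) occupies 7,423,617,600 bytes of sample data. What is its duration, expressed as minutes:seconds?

Byte rate = 176,400 × 3 × 6 = 3,175,200 bytes/s.
Duration = 7,423,617,600 / 3,175,200 = 2,338 s.
2,338 s = 38:58.

38:58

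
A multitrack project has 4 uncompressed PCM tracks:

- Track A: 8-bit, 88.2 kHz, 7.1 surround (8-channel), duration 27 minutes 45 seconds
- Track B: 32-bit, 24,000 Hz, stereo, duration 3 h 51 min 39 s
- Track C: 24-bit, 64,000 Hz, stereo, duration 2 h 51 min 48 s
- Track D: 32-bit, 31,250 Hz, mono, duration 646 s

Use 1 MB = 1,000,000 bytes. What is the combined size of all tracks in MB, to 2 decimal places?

7882.45 MB

Track A: 27 minutes 45 seconds = 1,665 s; 88,200 × 1,665 × 1 × 8 = 1,174,824,000 bytes.
Track B: 3 h 51 min 39 s = 13,899 s; 24,000 × 13,899 × 4 × 2 = 2,668,608,000 bytes.
Track C: 2 h 51 min 48 s = 10,308 s; 64,000 × 10,308 × 3 × 2 = 3,958,272,000 bytes.
Track D: 31,250 × 646 × 4 × 1 = 80,750,000 bytes.
Total = 7,882,454,000 bytes = 7882.45 MB.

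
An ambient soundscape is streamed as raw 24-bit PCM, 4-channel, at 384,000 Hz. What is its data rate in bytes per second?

4,608,000 bytes/s

Bit rate = 384,000 × 24 × 4 = 36,864,000 bits/s.
36,864,000 / 8 = 4,608,000 bytes/s.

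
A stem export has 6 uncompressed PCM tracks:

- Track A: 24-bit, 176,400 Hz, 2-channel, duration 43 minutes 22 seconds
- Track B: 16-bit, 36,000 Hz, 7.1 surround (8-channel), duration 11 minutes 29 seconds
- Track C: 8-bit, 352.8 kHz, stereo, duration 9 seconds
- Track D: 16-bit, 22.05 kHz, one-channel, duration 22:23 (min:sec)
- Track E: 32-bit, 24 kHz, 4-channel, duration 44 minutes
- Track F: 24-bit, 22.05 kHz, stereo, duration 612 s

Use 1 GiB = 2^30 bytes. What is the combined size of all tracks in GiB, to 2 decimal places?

Track A: 43 minutes 22 seconds = 2,602 s; 176,400 × 2,602 × 3 × 2 = 2,753,956,800 bytes.
Track B: 11 minutes 29 seconds = 689 s; 36,000 × 689 × 2 × 8 = 396,864,000 bytes.
Track C: 352,800 × 9 × 1 × 2 = 6,350,400 bytes.
Track D: 22:23 (min:sec) = 1,343 s; 22,050 × 1,343 × 2 × 1 = 59,226,300 bytes.
Track E: 44 minutes = 2,640 s; 24,000 × 2,640 × 4 × 4 = 1,013,760,000 bytes.
Track F: 22,050 × 612 × 3 × 2 = 80,967,600 bytes.
Total = 4,311,125,100 bytes = 4.02 GiB.

4.02 GiB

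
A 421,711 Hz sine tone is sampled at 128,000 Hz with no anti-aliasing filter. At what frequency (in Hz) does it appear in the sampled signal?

Nyquist = 128,000/2 = 64,000 Hz; 421,711 Hz exceeds it.
Alias = |421,711 − 3×128,000| = |421,711 − 384,000| = 37,711 Hz.

37,711 Hz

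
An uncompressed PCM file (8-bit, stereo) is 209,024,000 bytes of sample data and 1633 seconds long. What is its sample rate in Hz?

Bytes = sample_rate × seconds × bytes_per_sample × channels.
sample_rate = 209,024,000 / (1,633 × 1 × 2) = 209,024,000 / 3,266 = 64,000 Hz.

64,000 Hz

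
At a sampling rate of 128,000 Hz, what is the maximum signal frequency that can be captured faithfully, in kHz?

64 kHz

Nyquist frequency = sample rate / 2 = 128,000 / 2 = 64 kHz.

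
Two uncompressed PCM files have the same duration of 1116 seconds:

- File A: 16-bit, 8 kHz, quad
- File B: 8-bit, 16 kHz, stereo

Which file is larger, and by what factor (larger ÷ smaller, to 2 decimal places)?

File A, by a factor of 2.00

File A: 8,000 × 2 × 4 = 64,000 bytes/s.
File B: 16,000 × 1 × 2 = 32,000 bytes/s.
File A is larger; ratio = 71,424,000 / 35,712,000 = 2.00.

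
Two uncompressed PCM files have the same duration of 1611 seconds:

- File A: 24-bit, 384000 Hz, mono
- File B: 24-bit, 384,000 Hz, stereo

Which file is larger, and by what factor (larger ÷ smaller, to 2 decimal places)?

File B, by a factor of 2.00

File A: 384,000 × 3 × 1 = 1,152,000 bytes/s.
File B: 384,000 × 3 × 2 = 2,304,000 bytes/s.
File B is larger; ratio = 3,711,744,000 / 1,855,872,000 = 2.00.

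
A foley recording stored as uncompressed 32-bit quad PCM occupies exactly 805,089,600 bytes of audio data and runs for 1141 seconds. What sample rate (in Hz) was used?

Bytes = sample_rate × seconds × bytes_per_sample × channels.
sample_rate = 805,089,600 / (1,141 × 4 × 4) = 805,089,600 / 18,256 = 44,100 Hz.

44,100 Hz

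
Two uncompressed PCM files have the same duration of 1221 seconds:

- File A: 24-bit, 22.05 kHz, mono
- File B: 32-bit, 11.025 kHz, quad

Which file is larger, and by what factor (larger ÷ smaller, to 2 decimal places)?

File A: 22,050 × 3 × 1 = 66,150 bytes/s.
File B: 11,025 × 4 × 4 = 176,400 bytes/s.
File B is larger; ratio = 215,384,400 / 80,769,150 = 2.67.

File B, by a factor of 2.67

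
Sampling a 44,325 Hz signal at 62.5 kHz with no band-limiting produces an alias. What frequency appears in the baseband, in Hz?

18,175 Hz

Nyquist = 62,500/2 = 31,250 Hz; 44,325 Hz exceeds it.
Alias = |44,325 − 1×62,500| = |44,325 − 62,500| = 18,175 Hz.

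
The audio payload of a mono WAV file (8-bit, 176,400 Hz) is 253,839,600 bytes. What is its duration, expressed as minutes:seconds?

Byte rate = 176,400 × 1 × 1 = 176,400 bytes/s.
Duration = 253,839,600 / 176,400 = 1,439 s.
1,439 s = 23:59.

23:59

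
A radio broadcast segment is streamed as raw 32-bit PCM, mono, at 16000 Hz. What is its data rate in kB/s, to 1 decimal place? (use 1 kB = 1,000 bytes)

64.0 kB/s

Bit rate = 16,000 × 32 × 1 = 512,000 bits/s.
512,000 / 8 = 64,000 B/s = 64.0 kB/s.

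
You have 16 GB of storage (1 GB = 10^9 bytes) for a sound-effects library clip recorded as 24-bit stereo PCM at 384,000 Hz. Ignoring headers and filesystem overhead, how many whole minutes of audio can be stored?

115 minutes

Uncompressed byte rate = 384,000 × 3 × 2 = 2,304,000 bytes/s.
Capacity = 16 × 1,000,000,000 = 16,000,000,000 bytes.
16,000,000,000 / 2,304,000 ≈ 6944.44 s → 115 minutes.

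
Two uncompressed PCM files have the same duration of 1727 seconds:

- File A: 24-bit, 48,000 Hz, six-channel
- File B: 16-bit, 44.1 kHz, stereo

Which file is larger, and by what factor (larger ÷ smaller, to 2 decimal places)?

File A, by a factor of 4.90

File A: 48,000 × 3 × 6 = 864,000 bytes/s.
File B: 44,100 × 2 × 2 = 176,400 bytes/s.
File A is larger; ratio = 1,492,128,000 / 304,642,800 = 4.90.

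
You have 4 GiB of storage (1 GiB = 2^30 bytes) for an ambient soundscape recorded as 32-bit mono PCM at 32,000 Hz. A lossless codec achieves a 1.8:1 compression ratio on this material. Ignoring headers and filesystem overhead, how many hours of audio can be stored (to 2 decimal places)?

16.78 hours

Uncompressed byte rate = 32,000 × 4 × 1 = 128,000 bytes/s.
After 1.8:1 compression, effective rate ≈ 71111.11 bytes/s.
Capacity = 4 × 1,073,741,824 = 4,294,967,296 bytes.
4,294,967,296 / effective rate ≈ 60397.98 s → 16.78 hours.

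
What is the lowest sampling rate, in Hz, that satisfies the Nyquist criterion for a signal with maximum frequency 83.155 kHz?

166,310 Hz

Minimum sample rate = 2 × 83,155 Hz = 166,310 Hz.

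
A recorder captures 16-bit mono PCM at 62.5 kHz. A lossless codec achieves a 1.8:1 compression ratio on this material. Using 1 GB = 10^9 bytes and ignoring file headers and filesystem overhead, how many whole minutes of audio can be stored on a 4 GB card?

960 minutes

Uncompressed byte rate = 62,500 × 2 × 1 = 125,000 bytes/s.
After 1.8:1 compression, effective rate ≈ 69444.44 bytes/s.
Capacity = 4 × 1,000,000,000 = 4,000,000,000 bytes.
4,000,000,000 / effective rate ≈ 57600 s → 960 minutes.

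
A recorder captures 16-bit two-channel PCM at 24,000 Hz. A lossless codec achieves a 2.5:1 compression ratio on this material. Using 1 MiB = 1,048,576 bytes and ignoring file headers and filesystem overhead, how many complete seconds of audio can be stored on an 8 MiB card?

218 seconds

Uncompressed byte rate = 24,000 × 2 × 2 = 96,000 bytes/s.
After 2.5:1 compression, effective rate ≈ 38400 bytes/s.
Capacity = 8 × 1,048,576 = 8,388,608 bytes.
8,388,608 / effective rate ≈ 218.45 s → 218 seconds.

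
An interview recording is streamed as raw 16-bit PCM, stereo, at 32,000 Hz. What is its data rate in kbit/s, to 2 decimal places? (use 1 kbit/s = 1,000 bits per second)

Bit rate = 32,000 × 16 × 2 = 1,024,000 bits/s.
= 1024.00 kbit/s.

1024.00 kbit/s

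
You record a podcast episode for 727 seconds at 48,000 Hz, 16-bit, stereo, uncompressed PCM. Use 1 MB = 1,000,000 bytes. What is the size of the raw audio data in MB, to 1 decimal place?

139.6 MB

Bytes = 48,000 samples/s × 727 s × 2 bytes/sample × 2 ch = 139,584,000 bytes.
139,584,000 / 1,000,000 = 139.6 MB.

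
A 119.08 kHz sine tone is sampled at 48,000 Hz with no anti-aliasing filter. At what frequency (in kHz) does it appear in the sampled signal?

23.08 kHz

Nyquist = 48,000/2 = 24,000 Hz; 119,080 Hz exceeds it.
Alias = |119,080 − 2×48,000| = |119,080 − 96,000| = 23,080 Hz = 23.08 kHz.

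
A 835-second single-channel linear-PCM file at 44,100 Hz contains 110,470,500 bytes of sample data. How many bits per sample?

24 bits

Bytes per sample = 110,470,500 / (44,100 × 835 × 1) = 110,470,500 / 36,823,500 = 3.
Bit depth = 3 × 8 = 24 bits.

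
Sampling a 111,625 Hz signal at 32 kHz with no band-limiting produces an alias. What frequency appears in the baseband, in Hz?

Nyquist = 32,000/2 = 16,000 Hz; 111,625 Hz exceeds it.
Alias = |111,625 − 3×32,000| = |111,625 − 96,000| = 15,625 Hz.

15,625 Hz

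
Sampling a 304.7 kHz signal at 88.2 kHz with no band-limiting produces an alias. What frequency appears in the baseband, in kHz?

40.1 kHz

Nyquist = 88,200/2 = 44,100 Hz; 304,700 Hz exceeds it.
Alias = |304,700 − 3×88,200| = |304,700 − 264,600| = 40,100 Hz = 40.1 kHz.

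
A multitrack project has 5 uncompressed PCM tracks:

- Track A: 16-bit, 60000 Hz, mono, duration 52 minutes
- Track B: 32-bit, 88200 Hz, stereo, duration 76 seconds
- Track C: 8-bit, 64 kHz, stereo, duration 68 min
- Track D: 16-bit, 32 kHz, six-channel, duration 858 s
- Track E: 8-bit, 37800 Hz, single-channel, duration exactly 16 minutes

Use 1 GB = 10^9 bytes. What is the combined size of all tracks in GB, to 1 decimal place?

Track A: 52 minutes = 3,120 s; 60,000 × 3,120 × 2 × 1 = 374,400,000 bytes.
Track B: 88,200 × 76 × 4 × 2 = 53,625,600 bytes.
Track C: 68 min = 4,080 s; 64,000 × 4,080 × 1 × 2 = 522,240,000 bytes.
Track D: 32,000 × 858 × 2 × 6 = 329,472,000 bytes.
Track E: exactly 16 minutes = 960 s; 37,800 × 960 × 1 × 1 = 36,288,000 bytes.
Total = 1,316,025,600 bytes = 1.3 GB.

1.3 GB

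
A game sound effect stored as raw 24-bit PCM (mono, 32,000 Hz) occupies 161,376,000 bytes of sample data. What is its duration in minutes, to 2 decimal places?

Byte rate = 32,000 × 3 × 1 = 96,000 bytes/s.
Duration = 161,376,000 / 96,000 = 1,681 s.
1,681 s / 60 = 28.02 minutes.

28.02 minutes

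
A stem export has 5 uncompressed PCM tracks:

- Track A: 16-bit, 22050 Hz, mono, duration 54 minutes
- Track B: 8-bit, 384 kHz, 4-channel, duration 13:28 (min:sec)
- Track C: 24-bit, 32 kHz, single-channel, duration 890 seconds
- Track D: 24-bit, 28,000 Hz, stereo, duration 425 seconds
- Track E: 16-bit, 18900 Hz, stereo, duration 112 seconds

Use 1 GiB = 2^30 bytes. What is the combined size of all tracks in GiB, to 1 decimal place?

1.4 GiB

Track A: 54 minutes = 3,240 s; 22,050 × 3,240 × 2 × 1 = 142,884,000 bytes.
Track B: 13:28 (min:sec) = 808 s; 384,000 × 808 × 1 × 4 = 1,241,088,000 bytes.
Track C: 32,000 × 890 × 3 × 1 = 85,440,000 bytes.
Track D: 28,000 × 425 × 3 × 2 = 71,400,000 bytes.
Track E: 18,900 × 112 × 2 × 2 = 8,467,200 bytes.
Total = 1,549,279,200 bytes = 1.4 GiB.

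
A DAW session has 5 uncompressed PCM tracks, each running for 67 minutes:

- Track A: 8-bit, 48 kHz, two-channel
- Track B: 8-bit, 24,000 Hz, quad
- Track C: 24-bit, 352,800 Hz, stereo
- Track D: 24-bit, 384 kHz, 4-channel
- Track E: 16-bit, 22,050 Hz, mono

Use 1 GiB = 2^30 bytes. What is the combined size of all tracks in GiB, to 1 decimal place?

26.1 GiB

67 minutes = 4,020 s.
Track A: 48,000 × 4,020 × 1 × 2 = 385,920,000 bytes.
Track B: 24,000 × 4,020 × 1 × 4 = 385,920,000 bytes.
Track C: 352,800 × 4,020 × 3 × 2 = 8,509,536,000 bytes.
Track D: 384,000 × 4,020 × 3 × 4 = 18,524,160,000 bytes.
Track E: 22,050 × 4,020 × 2 × 1 = 177,282,000 bytes.
Total = 27,982,818,000 bytes = 26.1 GiB.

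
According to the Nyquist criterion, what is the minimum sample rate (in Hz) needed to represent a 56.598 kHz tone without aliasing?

Minimum sample rate = 2 × 56,598 Hz = 113,196 Hz.

113,196 Hz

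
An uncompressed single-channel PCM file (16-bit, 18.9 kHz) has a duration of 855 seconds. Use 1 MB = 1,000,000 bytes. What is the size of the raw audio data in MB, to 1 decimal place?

32.3 MB

Bytes = 18,900 samples/s × 855 s × 2 bytes/sample × 1 ch = 32,319,000 bytes.
32,319,000 / 1,000,000 = 32.3 MB.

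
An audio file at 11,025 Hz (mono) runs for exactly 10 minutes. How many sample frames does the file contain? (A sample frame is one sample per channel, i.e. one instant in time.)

6,615,000 sample frames

exactly 10 minutes = 600 s.
11,025 samples/s × 600 s = 6,615,000 frames.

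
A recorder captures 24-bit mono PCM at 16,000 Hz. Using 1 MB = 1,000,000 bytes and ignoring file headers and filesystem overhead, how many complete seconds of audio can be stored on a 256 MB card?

5,333 seconds

Uncompressed byte rate = 16,000 × 3 × 1 = 48,000 bytes/s.
Capacity = 256 × 1,000,000 = 256,000,000 bytes.
256,000,000 / 48,000 ≈ 5333.33 s → 5,333 seconds.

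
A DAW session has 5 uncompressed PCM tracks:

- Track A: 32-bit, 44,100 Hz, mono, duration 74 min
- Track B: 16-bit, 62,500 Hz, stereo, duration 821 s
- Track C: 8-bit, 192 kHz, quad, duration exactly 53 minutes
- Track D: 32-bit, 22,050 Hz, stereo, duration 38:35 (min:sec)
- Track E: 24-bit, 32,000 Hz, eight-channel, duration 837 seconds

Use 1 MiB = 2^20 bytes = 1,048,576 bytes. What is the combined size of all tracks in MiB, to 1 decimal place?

Track A: 74 min = 4,440 s; 44,100 × 4,440 × 4 × 1 = 783,216,000 bytes.
Track B: 62,500 × 821 × 2 × 2 = 205,250,000 bytes.
Track C: exactly 53 minutes = 3,180 s; 192,000 × 3,180 × 1 × 4 = 2,442,240,000 bytes.
Track D: 38:35 (min:sec) = 2,315 s; 22,050 × 2,315 × 4 × 2 = 408,366,000 bytes.
Track E: 32,000 × 837 × 3 × 8 = 642,816,000 bytes.
Total = 4,481,888,000 bytes = 4274.3 MiB.

4274.3 MiB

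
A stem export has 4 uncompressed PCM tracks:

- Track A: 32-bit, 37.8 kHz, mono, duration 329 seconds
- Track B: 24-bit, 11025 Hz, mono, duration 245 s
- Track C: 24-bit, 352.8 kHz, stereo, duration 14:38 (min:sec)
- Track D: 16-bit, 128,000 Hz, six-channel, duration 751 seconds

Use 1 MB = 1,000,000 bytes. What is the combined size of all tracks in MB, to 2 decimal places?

Track A: 37,800 × 329 × 4 × 1 = 49,744,800 bytes.
Track B: 11,025 × 245 × 3 × 1 = 8,103,375 bytes.
Track C: 14:38 (min:sec) = 878 s; 352,800 × 878 × 3 × 2 = 1,858,550,400 bytes.
Track D: 128,000 × 751 × 2 × 6 = 1,153,536,000 bytes.
Total = 3,069,934,575 bytes = 3069.93 MB.

3069.93 MB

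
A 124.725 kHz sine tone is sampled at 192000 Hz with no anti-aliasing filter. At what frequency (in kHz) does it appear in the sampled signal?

Nyquist = 192,000/2 = 96,000 Hz; 124,725 Hz exceeds it.
Alias = |124,725 − 1×192,000| = |124,725 − 192,000| = 67,275 Hz = 67.275 kHz.

67.275 kHz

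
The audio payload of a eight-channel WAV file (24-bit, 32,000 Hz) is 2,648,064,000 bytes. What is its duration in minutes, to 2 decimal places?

57.47 minutes

Byte rate = 32,000 × 3 × 8 = 768,000 bytes/s.
Duration = 2,648,064,000 / 768,000 = 3,448 s.
3,448 s / 60 = 57.47 minutes.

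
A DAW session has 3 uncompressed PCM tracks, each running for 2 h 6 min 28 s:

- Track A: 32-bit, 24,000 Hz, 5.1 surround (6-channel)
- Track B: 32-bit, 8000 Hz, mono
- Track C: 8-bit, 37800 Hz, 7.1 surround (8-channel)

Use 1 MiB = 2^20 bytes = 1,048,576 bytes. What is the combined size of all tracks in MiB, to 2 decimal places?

2 h 6 min 28 s = 7,588 s.
Track A: 24,000 × 7,588 × 4 × 6 = 4,370,688,000 bytes.
Track B: 8,000 × 7,588 × 4 × 1 = 242,816,000 bytes.
Track C: 37,800 × 7,588 × 1 × 8 = 2,294,611,200 bytes.
Total = 6,908,115,200 bytes = 6588.09 MiB.

6588.09 MiB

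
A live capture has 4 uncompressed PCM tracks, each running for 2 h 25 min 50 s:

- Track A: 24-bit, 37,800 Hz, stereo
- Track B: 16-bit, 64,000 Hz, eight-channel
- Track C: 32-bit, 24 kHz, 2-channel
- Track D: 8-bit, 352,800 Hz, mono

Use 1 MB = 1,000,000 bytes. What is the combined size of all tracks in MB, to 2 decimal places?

15711.50 MB

2 h 25 min 50 s = 8,750 s.
Track A: 37,800 × 8,750 × 3 × 2 = 1,984,500,000 bytes.
Track B: 64,000 × 8,750 × 2 × 8 = 8,960,000,000 bytes.
Track C: 24,000 × 8,750 × 4 × 2 = 1,680,000,000 bytes.
Track D: 352,800 × 8,750 × 1 × 1 = 3,087,000,000 bytes.
Total = 15,711,500,000 bytes = 15711.50 MB.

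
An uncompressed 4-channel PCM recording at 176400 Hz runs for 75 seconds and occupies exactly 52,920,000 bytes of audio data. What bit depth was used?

Bytes per sample = 52,920,000 / (176,400 × 75 × 4) = 52,920,000 / 52,920,000 = 1.
Bit depth = 1 × 8 = 8 bits.

8 bits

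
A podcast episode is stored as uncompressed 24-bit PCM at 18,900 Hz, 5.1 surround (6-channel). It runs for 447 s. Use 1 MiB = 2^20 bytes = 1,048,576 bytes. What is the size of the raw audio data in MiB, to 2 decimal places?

Bytes = 18,900 samples/s × 447 s × 3 bytes/sample × 6 ch = 152,069,400 bytes.
152,069,400 / 1,048,576 = 145.02 MiB.

145.02 MiB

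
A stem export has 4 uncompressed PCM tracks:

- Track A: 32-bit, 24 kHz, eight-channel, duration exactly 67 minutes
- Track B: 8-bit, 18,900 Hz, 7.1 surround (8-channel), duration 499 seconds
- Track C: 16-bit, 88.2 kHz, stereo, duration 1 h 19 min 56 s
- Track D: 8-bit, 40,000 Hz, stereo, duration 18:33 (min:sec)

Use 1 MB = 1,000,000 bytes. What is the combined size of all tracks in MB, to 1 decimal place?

Track A: exactly 67 minutes = 4,020 s; 24,000 × 4,020 × 4 × 8 = 3,087,360,000 bytes.
Track B: 18,900 × 499 × 1 × 8 = 75,448,800 bytes.
Track C: 1 h 19 min 56 s = 4,796 s; 88,200 × 4,796 × 2 × 2 = 1,692,028,800 bytes.
Track D: 18:33 (min:sec) = 1,113 s; 40,000 × 1,113 × 1 × 2 = 89,040,000 bytes.
Total = 4,943,877,600 bytes = 4943.9 MB.

4943.9 MB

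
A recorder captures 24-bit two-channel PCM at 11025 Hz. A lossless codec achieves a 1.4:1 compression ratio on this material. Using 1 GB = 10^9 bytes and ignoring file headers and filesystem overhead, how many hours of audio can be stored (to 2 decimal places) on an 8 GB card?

47.03 hours

Uncompressed byte rate = 11,025 × 3 × 2 = 66,150 bytes/s.
After 1.4:1 compression, effective rate ≈ 47250 bytes/s.
Capacity = 8 × 1,000,000,000 = 8,000,000,000 bytes.
8,000,000,000 / effective rate ≈ 169312.17 s → 47.03 hours.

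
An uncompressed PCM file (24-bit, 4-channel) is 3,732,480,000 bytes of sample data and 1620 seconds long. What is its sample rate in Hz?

Bytes = sample_rate × seconds × bytes_per_sample × channels.
sample_rate = 3,732,480,000 / (1,620 × 3 × 4) = 3,732,480,000 / 19,440 = 192,000 Hz.

192,000 Hz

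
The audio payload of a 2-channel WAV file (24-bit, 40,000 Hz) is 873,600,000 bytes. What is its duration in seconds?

Byte rate = 40,000 × 3 × 2 = 240,000 bytes/s.
Duration = 873,600,000 / 240,000 = 3,640 s.

3,640 seconds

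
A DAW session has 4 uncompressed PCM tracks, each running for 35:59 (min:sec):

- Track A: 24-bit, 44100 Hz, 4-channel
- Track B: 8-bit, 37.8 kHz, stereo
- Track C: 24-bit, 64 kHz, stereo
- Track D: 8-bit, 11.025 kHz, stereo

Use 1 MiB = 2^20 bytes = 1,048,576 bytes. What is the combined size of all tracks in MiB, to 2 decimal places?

35:59 (min:sec) = 2,159 s.
Track A: 44,100 × 2,159 × 3 × 4 = 1,142,542,800 bytes.
Track B: 37,800 × 2,159 × 1 × 2 = 163,220,400 bytes.
Track C: 64,000 × 2,159 × 3 × 2 = 829,056,000 bytes.
Track D: 11,025 × 2,159 × 1 × 2 = 47,605,950 bytes.
Total = 2,182,425,150 bytes = 2081.32 MiB.

2081.32 MiB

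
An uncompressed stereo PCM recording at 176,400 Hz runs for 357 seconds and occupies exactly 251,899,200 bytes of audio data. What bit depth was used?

16 bits

Bytes per sample = 251,899,200 / (176,400 × 357 × 2) = 251,899,200 / 125,949,600 = 2.
Bit depth = 2 × 8 = 16 bits.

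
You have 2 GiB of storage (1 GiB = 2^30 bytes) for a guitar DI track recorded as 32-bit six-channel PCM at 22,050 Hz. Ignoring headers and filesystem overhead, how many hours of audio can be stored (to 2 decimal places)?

Uncompressed byte rate = 22,050 × 4 × 6 = 529,200 bytes/s.
Capacity = 2 × 1,073,741,824 = 2,147,483,648 bytes.
2,147,483,648 / 529,200 ≈ 4057.98 s → 1.13 hours.

1.13 hours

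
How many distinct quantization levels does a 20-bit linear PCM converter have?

2^20 = 1,048,576.

1,048,576 levels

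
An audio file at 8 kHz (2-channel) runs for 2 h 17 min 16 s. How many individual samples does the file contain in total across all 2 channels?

2 h 17 min 16 s = 8,236 s.
8,000 × 8,236 s × 2 ch = 131,776,000 samples.

131,776,000 samples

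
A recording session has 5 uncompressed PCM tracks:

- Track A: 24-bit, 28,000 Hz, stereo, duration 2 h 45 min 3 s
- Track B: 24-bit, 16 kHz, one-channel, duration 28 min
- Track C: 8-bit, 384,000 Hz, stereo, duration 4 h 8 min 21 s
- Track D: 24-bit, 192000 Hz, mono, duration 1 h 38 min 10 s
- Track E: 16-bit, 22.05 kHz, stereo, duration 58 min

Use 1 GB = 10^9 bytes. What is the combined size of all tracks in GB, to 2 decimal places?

Track A: 2 h 45 min 3 s = 9,903 s; 28,000 × 9,903 × 3 × 2 = 1,663,704,000 bytes.
Track B: 28 min = 1,680 s; 16,000 × 1,680 × 3 × 1 = 80,640,000 bytes.
Track C: 4 h 8 min 21 s = 14,901 s; 384,000 × 14,901 × 1 × 2 = 11,443,968,000 bytes.
Track D: 1 h 38 min 10 s = 5,890 s; 192,000 × 5,890 × 3 × 1 = 3,392,640,000 bytes.
Track E: 58 min = 3,480 s; 22,050 × 3,480 × 2 × 2 = 306,936,000 bytes.
Total = 16,887,888,000 bytes = 16.89 GB.

16.89 GB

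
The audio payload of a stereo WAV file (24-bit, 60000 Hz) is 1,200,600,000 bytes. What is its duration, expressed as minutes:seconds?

55:35

Byte rate = 60,000 × 3 × 2 = 360,000 bytes/s.
Duration = 1,200,600,000 / 360,000 = 3,335 s.
3,335 s = 55:35.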